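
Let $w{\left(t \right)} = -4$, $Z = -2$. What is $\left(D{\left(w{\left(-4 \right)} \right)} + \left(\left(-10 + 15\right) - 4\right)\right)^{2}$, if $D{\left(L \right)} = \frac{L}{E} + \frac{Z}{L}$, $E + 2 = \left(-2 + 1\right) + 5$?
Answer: $\frac{1}{4} \approx 0.25$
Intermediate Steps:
$E = 2$ ($E = -2 + \left(\left(-2 + 1\right) + 5\right) = -2 + \left(-1 + 5\right) = -2 + 4 = 2$)
$D{\left(L \right)} = \frac{L}{2} - \frac{2}{L}$
$\left(D{\left(w{\left(-4 \right)} \right)} + \left(\left(-10 + 15\right) - 4\right)\right)^{2} = \left(\left(\frac{1}{2} \left(-4\right) - \frac{2}{-4}\right) + \left(\left(-10 + 15\right) - 4\right)\right)^{2} = \left(\left(-2 - - \frac{1}{2}\right) + \left(5 - 4\right)\right)^{2} = \left(\left(-2 + \frac{1}{2}\right) + 1\right)^{2} = \left(- \frac{3}{2} + 1\right)^{2} = \left(- \frac{1}{2}\right)^{2} = \frac{1}{4}$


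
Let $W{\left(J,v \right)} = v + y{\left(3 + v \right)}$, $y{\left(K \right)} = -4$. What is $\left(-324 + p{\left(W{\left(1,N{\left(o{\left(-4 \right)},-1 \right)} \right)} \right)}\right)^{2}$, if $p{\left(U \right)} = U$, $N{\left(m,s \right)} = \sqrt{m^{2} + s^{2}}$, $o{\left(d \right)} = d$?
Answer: $\left(328 - \sqrt{17}\right)^{2} \approx 1.049 \cdot 10^{5}$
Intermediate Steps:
$W{\left(J,v \right)} = -4 + v$ ($W{\left(J,v \right)} = v - 4 = -4 + v$)
$\left(-324 + p{\left(W{\left(1,N{\left(o{\left(-4 \right)},-1 \right)} \right)} \right)}\right)^{2} = \left(-324 - \left(4 - \sqrt{\left(-4\right)^{2} + \left(-1\right)^{2}}\right)\right)^{2} = \left(-324 - \left(4 - \sqrt{16 + 1}\right)\right)^{2} = \left(-324 - \left(4 - \sqrt{17}\right)\right)^{2} = \left(-328 + \sqrt{17}\right)^{2}$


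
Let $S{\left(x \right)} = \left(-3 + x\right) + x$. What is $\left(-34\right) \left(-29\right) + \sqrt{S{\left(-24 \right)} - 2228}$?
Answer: $986 + i \sqrt{2279} \approx 986.0 + 47.739 i$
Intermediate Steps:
$S{\left(x \right)} = -3 + 2 x$
$\left(-34\right) \left(-29\right) + \sqrt{S{\left(-24 \right)} - 2228} = \left(-34\right) \left(-29\right) + \sqrt{\left(-3 + 2 \left(-24\right)\right) - 2228} = 986 + \sqrt{\left(-3 - 48\right) - 2228} = 986 + \sqrt{-51 - 2228} = 986 + \sqrt{-2279} = 986 + i \sqrt{2279}$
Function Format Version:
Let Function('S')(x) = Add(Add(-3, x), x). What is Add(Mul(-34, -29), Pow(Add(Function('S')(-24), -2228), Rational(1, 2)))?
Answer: Add(986, Mul(I, Pow(2279, Rational(1, 2)))) ≈ Add(986.00, Mul(47.739, I))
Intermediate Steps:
Function('S')(x) = Add(-3, Mul(2, x))
Add(Mul(-34, -29), Pow(Add(Function('S')(-24), -2228), Rational(1, 2))) = Add(Mul(-34, -29), Pow(Add(Add(-3, Mul(2, -24)), -2228), Rational(1, 2))) = Add(986, Pow(Add(Add(-3, -48), -2228), Rational(1, 2))) = Add(986, Pow(Add(-51, -2228), Rational(1, 2))) = Add(986, Pow(-2279, Rational(1, 2))) = Add(986, Mul(I, Pow(2279, Rational(1, 2))))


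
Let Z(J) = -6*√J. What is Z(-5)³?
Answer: 1080*I*√5 ≈ 2415.0*I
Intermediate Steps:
Z(-5)³ = (-6*I*√5)³ = 1080*I*√5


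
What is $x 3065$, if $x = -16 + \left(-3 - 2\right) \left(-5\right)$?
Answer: $27585$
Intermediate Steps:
$x = 9$ ($x = -16 - -25 = -16 + 25 = 9$)
$x 3065 = 9 \cdot 3065 = 27585$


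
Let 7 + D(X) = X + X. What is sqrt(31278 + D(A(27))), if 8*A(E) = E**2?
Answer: sqrt(125813)/2 ≈ 177.35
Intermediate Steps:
A(E) = E**2/8
D(X) = -7 + 2*X (D(X) = -7 + (X + X) = -7 + 2*X)
sqrt(31278 + D(A(27))) = sqrt(31278 + (-7 + 2*((1/8)*27**2))) = sqrt(31278 + (-7 + 2*((1/8)*729))) = sqrt(31278 + (-7 + 2*(729/8))) = sqrt(31278 + (-7 + 729/4)) = sqrt(31278 + 701/4) = sqrt(125813/4) = sqrt(125813)/2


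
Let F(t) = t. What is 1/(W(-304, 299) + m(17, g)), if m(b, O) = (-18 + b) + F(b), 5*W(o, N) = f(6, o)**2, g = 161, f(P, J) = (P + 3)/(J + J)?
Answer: 1848320/29573201 ≈ 0.062500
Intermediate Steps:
f(P, J) = (3 + P)/(2*J) (f(P, J) = (3 + P)/((2*J)) = (3 + P)*(1/(2*J)) = (3 + P)/(2*J))
W(o, N) = 81/(20*o**2) (W(o, N) = ((3 + 6)/(2*o))**2/5 = ((1/2)*9/o)**2/5 = (9/(2*o))**2/5 = (81/(4*o**2))/5 = 81/(20*o**2))
m(b, O) = -18 + 2*b (m(b, O) = (-18 + b) + b = -18 + 2*b)
1/(W(-304, 299) + m(17, g)) = 1/((81/20)/(-304)**2 + (-18 + 2*17)) = 1/((81/20)*(1/92416) + (-18 + 34)) = 1/(81/1848320 + 16) = 1/(29573201/1848320) = 1848320/29573201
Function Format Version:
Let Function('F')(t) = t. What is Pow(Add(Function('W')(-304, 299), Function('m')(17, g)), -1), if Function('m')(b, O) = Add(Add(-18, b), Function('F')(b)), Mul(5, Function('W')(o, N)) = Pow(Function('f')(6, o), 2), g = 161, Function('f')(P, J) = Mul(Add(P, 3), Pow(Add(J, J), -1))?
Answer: Rational(1848320, 29573201) ≈ 0.062500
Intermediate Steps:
Function('f')(P, J) = Mul(Rational(1, 2), Pow(J, -1), Add(3, P)) (Function('f')(P, J) = Mul(Add(3, P), Pow(Mul(2, J), -1)) = Mul(Add(3, P), Mul(Rational(1, 2), Pow(J, -1))) = Mul(Rational(1, 2), Pow(J, -1), Add(3, P)))
Function('W')(o, N) = Mul(Rational(81, 20), Pow(o, -2)) (Function('W')(o, N) = Mul(Rational(1, 5), Pow(Mul(Rational(1, 2), Pow(o, -1), Add(3, 6)), 2)) = Mul(Rational(1, 5), Pow(Mul(Rational(1, 2), Pow(o, -1), 9), 2)) = Mul(Rational(1, 5), Pow(Mul(Rational(9, 2), Pow(o, -1)), 2)) = Mul(Rational(1, 5), Mul(Rational(81, 4), Pow(o, -2))) = Mul(Rational(81, 20), Pow(o, -2)))
Function('m')(b, O) = Add(-18, Mul(2, b)) (Function('m')(b, O) = Add(Add(-18, b), b) = Add(-18, Mul(2, b)))
Pow(Add(Function('W')(-304, 299), Function('m')(17, g)), -1) = Pow(Add(Mul(Rational(81, 20), Pow(-304, -2)), Add(-18, Mul(2, 17))), -1) = Pow(Add(Mul(Rational(81, 20), Rational(1, 92416)), Add(-18, 34)), -1) = Pow(Add(Rational(81, 1848320), 16), -1) = Pow(Rational(29573201, 1848320), -1) = Rational(1848320, 29573201)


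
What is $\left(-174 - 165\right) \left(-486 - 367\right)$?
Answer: $289167$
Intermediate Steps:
$\left(-174 - 165\right) \left(-486 - 367\right) = \left(-174 - 165\right) \left(-853\right) = \left(-339\right) \left(-853\right) = 289167$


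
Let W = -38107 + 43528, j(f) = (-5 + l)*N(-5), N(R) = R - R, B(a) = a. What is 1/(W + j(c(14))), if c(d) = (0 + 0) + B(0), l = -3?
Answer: 1/5421 ≈ 0.00018447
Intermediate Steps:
N(R) = 0
c(d) = 0 (c(d) = (0 + 0) + 0 = 0 + 0 = 0)
j(f) = 0 (j(f) = (-5 - 3)*0 = -8*0 = 0)
W = 5421
1/(W + j(c(14))) = 1/(5421 + 0) = 1/5421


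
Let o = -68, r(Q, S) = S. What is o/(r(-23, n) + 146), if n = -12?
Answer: -34/67 ≈ -0.50746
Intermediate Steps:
o/(r(-23, n) + 146) = -68/(-12 + 146) = -68/134 = -68*1/134 = -34/67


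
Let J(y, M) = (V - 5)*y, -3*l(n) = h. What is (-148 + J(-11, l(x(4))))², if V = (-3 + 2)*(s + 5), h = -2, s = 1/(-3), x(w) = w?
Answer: 15625/9 ≈ 1736.1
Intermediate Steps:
s = -⅓ (s = 1*(-⅓) = -⅓ ≈ -0.33333)
V = -14/3 (V = (-3 + 2)*(-⅓ + 5) = -1*14/3 = -14/3 ≈ -4.6667)
l(n) = ⅔ (l(n) = -⅓*(-2) = ⅔)
J(y, M) = -29*y/3 (J(y, M) = (-14/3 - 5)*y = -29*y/3)
(-148 + J(-11, l(x(4))))² = (-148 - 29/3*(-11))² = (-148 + 319/3)² = (-125/3)² = 15625/9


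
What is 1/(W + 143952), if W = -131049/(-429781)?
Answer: 429781/61867965561 ≈ 6.9467e-6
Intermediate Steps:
W = 131049/429781 (W = -131049*(-1/429781) = 131049/429781 ≈ 0.30492)
1/(W + 143952) = 1/(131049/429781 + 143952) = 1/(61867965561/429781) = 429781/61867965561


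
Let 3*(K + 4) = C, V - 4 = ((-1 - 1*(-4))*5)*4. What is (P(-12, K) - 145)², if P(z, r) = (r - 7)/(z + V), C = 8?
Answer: 512796025/24336 ≈ 21072.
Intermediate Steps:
V = 64 (V = 4 + ((-1 - 1*(-4))*5)*4 = 4 + ((-1 + 4)*5)*4 = 4 + (3*5)*4 = 4 + 15*4 = 4 + 60 = 64)
K = -4/3 (K = -4 + (⅓)*8 = -4 + 8/3 = -4/3 ≈ -1.3333)
P(z, r) = (-7 + r)/(64 + z) (P(z, r) = (r - 7)/(z + 64) = (-7 + r)/(64 + z))
(P(-12, K) - 145)² = ((-7 - 4/3)/(64 - 12) - 145)² = (-25/3/52 - 145)² = ((1/52)*(-25/3) - 145)² = (-25/156 - 145)² = (-22645/156)² = 512796025/24336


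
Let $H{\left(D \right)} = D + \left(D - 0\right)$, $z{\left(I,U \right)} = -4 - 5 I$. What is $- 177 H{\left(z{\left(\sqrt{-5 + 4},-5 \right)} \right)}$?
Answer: $1416 + 1770 i \approx 1416.0 + 1770.0 i$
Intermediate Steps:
$H{\left(D \right)} = 2 D$ ($H{\left(D \right)} = D + \left(D + 0\right) = D + D = 2 D$)
$- 177 H{\left(z{\left(\sqrt{-5 + 4},-5 \right)} \right)} = - 177 \cdot 2 \left(-4 - 5 \sqrt{-5 + 4}\right) = - 177 \cdot 2 \left(-4 - 5 \sqrt{-1}\right) = - 177 \cdot 2 \left(-4 - 5 i\right) = - 177 \left(-8 - 10 i\right) = 1416 + 1770 i$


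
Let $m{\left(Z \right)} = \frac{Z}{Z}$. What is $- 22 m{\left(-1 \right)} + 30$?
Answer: $8$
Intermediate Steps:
$m{\left(Z \right)} = 1$
$- 22 m{\left(-1 \right)} + 30 = \left(-22\right) 1 + 30 = -22 + 30 = 8$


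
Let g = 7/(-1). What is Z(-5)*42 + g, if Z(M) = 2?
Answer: 77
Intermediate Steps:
g = -7 (g = 7*(-1) = -7)
Z(-5)*42 + g = 2*42 - 7 = 84 - 7 = 77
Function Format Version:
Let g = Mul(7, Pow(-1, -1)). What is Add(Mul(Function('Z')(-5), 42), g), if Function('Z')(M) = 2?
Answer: 77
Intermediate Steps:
g = -7 (g = Mul(7, -1) = -7)
Add(Mul(Function('Z')(-5), 42), g) = Add(Mul(2, 42), -7) = Add(84, -7) = 77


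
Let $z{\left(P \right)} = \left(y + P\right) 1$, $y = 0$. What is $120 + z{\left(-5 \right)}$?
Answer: $115$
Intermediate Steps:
$z{\left(P \right)} = P$ ($z{\left(P \right)} = \left(0 + P\right) 1 = P 1 = P$)
$120 + z{\left(-5 \right)} = 120 - 5 = 115$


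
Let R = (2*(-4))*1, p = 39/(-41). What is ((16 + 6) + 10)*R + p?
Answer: -10535/41 ≈ -256.95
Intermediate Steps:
p = -39/41 (p = 39*(-1/41) = -39/41 ≈ -0.95122)
R = -8 (R = -8*1 = -8)
((16 + 6) + 10)*R + p = ((16 + 6) + 10)*(-8) - 39/41 = (22 + 10)*(-8) - 39/41 = 32*(-8) - 39/41 = -256 - 39/41 = -10535/41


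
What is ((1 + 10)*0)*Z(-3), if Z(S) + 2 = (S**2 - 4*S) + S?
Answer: 0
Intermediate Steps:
Z(S) = -2 + S**2 - 3*S (Z(S) = -2 + ((S**2 - 4*S) + S) = -2 + (S**2 - 3*S) = -2 + S**2 - 3*S)
((1 + 10)*0)*Z(-3) = ((1 + 10)*0)*(-2 + (-3)**2 - 3*(-3)) = (11*0)*(-2 + 9 + 9) = 0*16 = 0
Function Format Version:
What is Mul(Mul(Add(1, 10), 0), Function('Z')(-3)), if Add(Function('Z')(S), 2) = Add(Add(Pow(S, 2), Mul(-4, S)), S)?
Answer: 0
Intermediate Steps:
Function('Z')(S) = Add(-2, Pow(S, 2), Mul(-3, S)) (Function('Z')(S) = Add(-2, Add(Add(Pow(S, 2), Mul(-4, S)), S)) = Add(-2, Add(Pow(S, 2), Mul(-3, S))) = Add(-2, Pow(S, 2), Mul(-3, S)))
Mul(Mul(Add(1, 10), 0), Function('Z')(-3)) = Mul(Mul(Add(1, 10), 0), Add(-2, Pow(-3, 2), Mul(-3, -3))) = Mul(Mul(11, 0), Add(-2, 9, 9)) = Mul(0, 16) = 0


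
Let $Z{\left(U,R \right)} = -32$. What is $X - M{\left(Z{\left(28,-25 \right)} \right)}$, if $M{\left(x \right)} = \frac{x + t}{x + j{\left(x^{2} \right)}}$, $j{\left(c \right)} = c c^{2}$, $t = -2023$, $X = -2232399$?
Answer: $- \frac{2397020102716953}{1073741792} \approx -2.2324 \cdot 10^{6}$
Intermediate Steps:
$j{\left(c \right)} = c^{3}$
$M{\left(x \right)} = \frac{-2023 + x}{x + x^{6}}$ ($M{\left(x \right)} = \frac{x - 2023}{x + \left(x^{2}\right)^{3}} = \frac{-2023 + x}{x + x^{6}}$)
$X - M{\left(Z{\left(28,-25 \right)} \right)} = -2232399 - \frac{-2023 - 32}{-32 + \left(-32\right)^{6}} = -2232399 - \frac{1}{-32 + 1073741824} \left(-2055\right) = -2232399 - \frac{1}{1073741792} \left(-2055\right) = -2232399 - - \frac{2055}{1073741792} = -2232399 + \frac{2055}{1073741792} = - \frac{2397020102716953}{1073741792}$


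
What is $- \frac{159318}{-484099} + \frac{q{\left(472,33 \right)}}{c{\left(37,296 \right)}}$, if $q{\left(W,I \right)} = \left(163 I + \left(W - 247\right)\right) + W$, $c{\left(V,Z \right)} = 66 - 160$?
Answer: $- \frac{1463204816}{22752653} \approx -64.309$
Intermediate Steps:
$c{\left(V,Z \right)} = -94$ ($c{\left(V,Z \right)} = 66 - 160 = -94$)
$q{\left(W,I \right)} = -247 + 2 W + 163 I$ ($q{\left(W,I \right)} = \left(163 I + \left(-247 + W\right)\right) + W = \left(-247 + W + 163 I\right) + W = -247 + 2 W + 163 I$)
$- \frac{159318}{-484099} + \frac{q{\left(472,33 \right)}}{c{\left(37,296 \right)}} = - \frac{159318}{-484099} + \frac{-247 + 2 \cdot 472 + 163 \cdot 33}{-94} = \left(-159318\right) \left(- \frac{1}{484099}\right) + \left(-247 + 944 + 5379\right) \left(- \frac{1}{94}\right) = \frac{159318}{484099} + 6076 \left(- \frac{1}{94}\right) = \frac{159318}{484099} - \frac{3038}{47} = - \frac{1463204816}{22752653}$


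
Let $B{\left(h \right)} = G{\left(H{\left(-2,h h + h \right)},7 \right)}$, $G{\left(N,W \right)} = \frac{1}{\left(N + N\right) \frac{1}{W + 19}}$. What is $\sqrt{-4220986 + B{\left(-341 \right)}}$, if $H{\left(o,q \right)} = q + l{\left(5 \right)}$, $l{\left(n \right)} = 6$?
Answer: $\frac{i \sqrt{56744719410279878}}{115946} \approx 2054.5 i$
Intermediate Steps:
$H{\left(o,q \right)} = 6 + q$ ($H{\left(o,q \right)} = q + 6 = 6 + q$)
$G{\left(N,W \right)} = \frac{19 + W}{2 N}$ ($G{\left(N,W \right)} = \frac{1}{2 N \frac{1}{19 + W}} = \frac{19 + W}{2 N}$)
$B{\left(h \right)} = \frac{13}{6 + h + h^{2}}$ ($B{\left(h \right)} = \frac{19 + 7}{2 \left(6 + \left(h h + h\right)\right)} = \frac{1}{2} \frac{1}{6 + \left(h^{2} + h\right)} 26 = \frac{1}{2} \frac{1}{6 + \left(h + h^{2}\right)} 26 = \frac{1}{2} \frac{1}{6 + h + h^{2}} \cdot 26 = \frac{13}{6 + h + h^{2}}$)
$\sqrt{-4220986 + B{\left(-341 \right)}} = \sqrt{-4220986 + \frac{13}{6 - 341 \left(1 - 341\right)}} = \sqrt{-4220986 + \frac{13}{6 - -115940}} = \sqrt{-4220986 + \frac{13}{6 + 115940}} = \sqrt{-4220986 + \frac{13}{115946}} = \sqrt{- \frac{489406442743}{115946}} = \frac{i \sqrt{56744719410279878}}{115946}$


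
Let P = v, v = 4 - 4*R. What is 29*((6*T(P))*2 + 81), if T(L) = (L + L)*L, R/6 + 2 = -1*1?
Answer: 4022445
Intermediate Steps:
R = -18 (R = -12 + 6*(-1*1) = -12 + 6*(-1) = -12 - 6 = -18)
v = 76 (v = 4 - 4*(-18) = 4 + 72 = 76)
P = 76
T(L) = 2*L**2 (T(L) = (2*L)*L = 2*L**2)
29*((6*T(P))*2 + 81) = 29*((6*(2*76**2))*2 + 81) = 29*((6*(2*5776))*2 + 81) = 29*((6*11552)*2 + 81) = 29*(69312*2 + 81) = 29*(138624 + 81) = 29*138705 = 4022445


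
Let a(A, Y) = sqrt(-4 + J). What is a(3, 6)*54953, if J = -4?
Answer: 109906*I*sqrt(2) ≈ 1.5543e+5*I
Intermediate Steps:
a(A, Y) = 2*I*sqrt(2) (a(A, Y) = sqrt(-4 - 4) = sqrt(-8) = 2*I*sqrt(2))
a(3, 6)*54953 = (2*I*sqrt(2))*54953 = 109906*I*sqrt(2)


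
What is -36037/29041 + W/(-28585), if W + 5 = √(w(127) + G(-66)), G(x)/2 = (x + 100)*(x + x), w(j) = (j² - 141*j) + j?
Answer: -205994488/166027397 - I*√10627/28585 ≈ -1.2407 - 0.0036063*I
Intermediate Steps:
w(j) = j² - 140*j
G(x) = 4*x*(100 + x) (G(x) = 2*((x + 100)*(x + x)) = 2*((100 + x)*(2*x)) = 2*(2*x*(100 + x)) = 4*x*(100 + x))
W = -5 + I*√10627 (W = -5 + √(127*(-140 + 127) + 4*(-66)*(100 - 66)) = -5 + √(127*(-13) + 4*(-66)*34) = -5 + √(-1651 - 8976) = -5 + √(-10627) = -5 + I*√10627 ≈ -5.0 + 103.09*I)
-36037/29041 + W/(-28585) = -36037/29041 + (-5 + I*√10627)/(-28585) = -36037*1/29041 + (-5 + I*√10627)*(-1/28585) = -36037/29041 + (1/5717 - I*√10627/28585) = -205994488/166027397 - I*√10627/28585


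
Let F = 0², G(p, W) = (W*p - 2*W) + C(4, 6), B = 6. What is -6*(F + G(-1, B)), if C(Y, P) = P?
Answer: 72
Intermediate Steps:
G(p, W) = 6 - 2*W + W*p (G(p, W) = (W*p - 2*W) + 6 = (-2*W + W*p) + 6 = 6 - 2*W + W*p)
F = 0
-6*(F + G(-1, B)) = -6*(0 + (6 - 2*6 + 6*(-1))) = -6*(0 + (6 - 12 - 6)) = -6*(0 - 12) = -6*(-12) = 72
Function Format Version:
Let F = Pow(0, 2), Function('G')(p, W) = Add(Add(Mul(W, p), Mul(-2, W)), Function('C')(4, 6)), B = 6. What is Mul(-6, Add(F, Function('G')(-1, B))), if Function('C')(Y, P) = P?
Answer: 72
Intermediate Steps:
Function('G')(p, W) = Add(6, Mul(-2, W), Mul(W, p)) (Function('G')(p, W) = Add(Add(Mul(W, p), Mul(-2, W)), 6) = Add(Add(Mul(-2, W), Mul(W, p)), 6) = Add(6, Mul(-2, W), Mul(W, p)))
F = 0
Mul(-6, Add(F, Function('G')(-1, B))) = Mul(-6, Add(0, Add(6, Mul(-2, 6), Mul(6, -1)))) = Mul(-6, Add(0, Add(6, -12, -6))) = Mul(-6, Add(0, -12)) = Mul(-6, -12) = 72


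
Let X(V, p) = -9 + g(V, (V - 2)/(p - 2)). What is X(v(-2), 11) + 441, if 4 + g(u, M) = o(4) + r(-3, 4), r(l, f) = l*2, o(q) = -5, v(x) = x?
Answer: 417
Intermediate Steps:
r(l, f) = 2*l
g(u, M) = -15 (g(u, M) = -4 + (-5 + 2*(-3)) = -4 + (-5 - 6) = -4 - 11 = -15)
X(V, p) = -24 (X(V, p) = -9 - 15 = -24)
X(v(-2), 11) + 441 = -24 + 441 = 417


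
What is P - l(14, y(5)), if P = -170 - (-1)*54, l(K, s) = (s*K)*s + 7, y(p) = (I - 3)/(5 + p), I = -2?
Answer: -253/2 ≈ -126.50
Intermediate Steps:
y(p) = -5/(5 + p) (y(p) = (-2 - 3)/(5 + p) = -5/(5 + p))
l(K, s) = 7 + K*s² (l(K, s) = (K*s)*s + 7 = K*s² + 7 = 7 + K*s²)
P = -116 (P = -170 - 1*(-54) = -170 + 54 = -116)
P - l(14, y(5)) = -116 - (7 + 14*(-5/(5 + 5))²) = -116 - (7 + 14*(-5/10)²) = -116 - (7 + 14*(-5*⅒)²) = -116 - (7 + 14*(-½)²) = -116 - (7 + 14*(¼)) = -116 - (7 + 7/2) = -116 - 1*21/2 = -116 - 21/2 = -253/2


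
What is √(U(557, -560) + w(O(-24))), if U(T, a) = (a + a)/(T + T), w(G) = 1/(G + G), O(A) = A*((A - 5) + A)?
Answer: I*√126121062729/354252 ≈ 1.0025*I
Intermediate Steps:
O(A) = A*(-5 + 2*A) (O(A) = A*((-5 + A) + A) = A*(-5 + 2*A))
w(G) = 1/(2*G)
U(T, a) = a/T (U(T, a) = (2*a)/((2*T)) = (2*a)*(1/(2*T)) = a/T)
√(U(557, -560) + w(O(-24))) = √(-560/557 + 1/(2*((-24*(-5 + 2*(-24)))))) = √(-560*1/557 + 1/(2*((-24*(-5 - 48))))) = √(-560/557 + 1/(2*((-24*(-53))))) = √(-560/557 + (½)/1272) = √(-560/557 + (½)*(1/1272)) = √(-560/557 + 1/2544) = √(-1424083/1417008) = I*√126121062729/354252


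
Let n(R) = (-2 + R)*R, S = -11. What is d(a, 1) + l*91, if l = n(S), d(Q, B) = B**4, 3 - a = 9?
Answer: 13014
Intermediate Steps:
a = -6 (a = 3 - 1*9 = 3 - 9 = -6)
n(R) = R*(-2 + R)
l = 143 (l = -11*(-2 - 11) = -11*(-13) = 143)
d(a, 1) + l*91 = 1**4 + 143*91 = 1 + 13013 = 13014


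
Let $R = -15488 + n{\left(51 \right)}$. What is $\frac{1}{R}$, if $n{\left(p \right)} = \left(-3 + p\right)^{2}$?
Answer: $- \frac{1}{13184} \approx -7.5849 \cdot 10^{-5}$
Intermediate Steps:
$R = -13184$ ($R = -15488 + \left(-3 + 51\right)^{2} = -15488 + 48^{2} = -15488 + 2304 = -13184$)
$\frac{1}{R} = \frac{1}{-13184} = - \frac{1}{13184}$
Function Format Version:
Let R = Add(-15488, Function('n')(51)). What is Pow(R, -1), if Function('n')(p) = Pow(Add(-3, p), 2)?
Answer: Rational(-1, 13184) ≈ -7.5849e-5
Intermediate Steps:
R = -13184 (R = Add(-15488, Pow(Add(-3, 51), 2)) = Add(-15488, Pow(48, 2)) = Add(-15488, 2304) = -13184)
Pow(R, -1) = Pow(-13184, -1) = Rational(-1, 13184)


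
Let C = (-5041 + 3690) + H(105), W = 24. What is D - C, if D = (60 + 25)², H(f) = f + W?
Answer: 8447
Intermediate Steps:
H(f) = 24 + f (H(f) = f + 24 = 24 + f)
D = 7225 (D = 85² = 7225)
C = -1222 (C = (-5041 + 3690) + (24 + 105) = -1351 + 129 = -1222)
D - C = 7225 - 1*(-1222) = 7225 + 1222 = 8447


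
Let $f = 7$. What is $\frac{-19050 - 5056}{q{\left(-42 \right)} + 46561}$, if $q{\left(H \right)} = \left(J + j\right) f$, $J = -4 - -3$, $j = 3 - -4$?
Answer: $- \frac{24106}{46603} \approx -0.51726$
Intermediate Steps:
$j = 7$ ($j = 3 + 4 = 7$)
$J = -1$ ($J = -4 + 3 = -1$)
$q{\left(H \right)} = 42$ ($q{\left(H \right)} = \left(-1 + 7\right) 7 = 6 \cdot 7 = 42$)
$\frac{-19050 - 5056}{q{\left(-42 \right)} + 46561} = \frac{-19050 - 5056}{42 + 46561} = - \frac{24106}{46603}$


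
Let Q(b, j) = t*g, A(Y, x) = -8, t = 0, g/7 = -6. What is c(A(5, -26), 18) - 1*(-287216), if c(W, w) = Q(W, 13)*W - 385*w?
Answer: 280286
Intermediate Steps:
g = -42 (g = 7*(-6) = -42)
Q(b, j) = 0 (Q(b, j) = 0*(-42) = 0)
c(W, w) = -385*w (c(W, w) = 0*W - 385*w = 0 - 385*w = -385*w)
c(A(5, -26), 18) - 1*(-287216) = -385*18 - 1*(-287216) = -6930 + 287216 = 280286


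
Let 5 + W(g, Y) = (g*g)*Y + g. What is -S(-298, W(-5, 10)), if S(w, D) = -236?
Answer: 236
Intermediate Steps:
W(g, Y) = -5 + g + Y*g**2 (W(g, Y) = -5 + ((g*g)*Y + g) = -5 + (g**2*Y + g) = -5 + (Y*g**2 + g) = -5 + (g + Y*g**2) = -5 + g + Y*g**2)
-S(-298, W(-5, 10)) = -1*(-236) = 236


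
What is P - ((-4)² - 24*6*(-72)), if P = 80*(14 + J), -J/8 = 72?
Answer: -55344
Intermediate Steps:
J = -576 (J = -8*72 = -576)
P = -44960 (P = 80*(14 - 576) = 80*(-562) = -44960)
P - ((-4)² - 24*6*(-72)) = -44960 - ((-4)² - 24*6*(-72)) = -44960 - (16 - 144*(-72)) = -44960 - (16 + 10368) = -44960 - 1*10384 = -44960 - 10384 = -55344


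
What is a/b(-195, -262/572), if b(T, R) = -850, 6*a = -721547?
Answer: 721547/5100 ≈ 141.48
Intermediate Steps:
a = -721547/6 (a = (⅙)*(-721547) = -721547/6 ≈ -1.2026e+5)
a/b(-195, -262/572) = -721547/6/(-850) = -721547/6*(-1/850) = 721547/5100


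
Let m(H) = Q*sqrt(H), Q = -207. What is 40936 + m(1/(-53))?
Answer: 40936 - 207*I*sqrt(53)/53 ≈ 40936.0 - 28.434*I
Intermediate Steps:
m(H) = -207*sqrt(H)
40936 + m(1/(-53)) = 40936 - 207*I*sqrt(53)/53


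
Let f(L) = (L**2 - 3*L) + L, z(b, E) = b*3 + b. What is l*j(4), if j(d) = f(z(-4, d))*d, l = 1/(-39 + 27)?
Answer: -96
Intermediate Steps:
z(b, E) = 4*b (z(b, E) = 3*b + b = 4*b)
f(L) = L**2 - 2*L
l = -1/12 (l = 1/(-12) = -1/12 ≈ -0.083333)
j(d) = 288*d (j(d) = ((4*(-4))*(-2 + 4*(-4)))*d = (-16*(-2 - 16))*d = (-16*(-18))*d = 288*d)
l*j(4) = -24*4 = -1/12*1152 = -96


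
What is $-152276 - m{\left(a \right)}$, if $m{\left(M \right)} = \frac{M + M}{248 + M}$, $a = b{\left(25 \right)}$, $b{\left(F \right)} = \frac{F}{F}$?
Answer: $- \frac{37916726}{249} \approx -1.5228 \cdot 10^{5}$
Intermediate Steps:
$b{\left(F \right)} = 1$
$a = 1$
$m{\left(M \right)} = \frac{2 M}{248 + M}$
$-152276 - m{\left(a \right)} = -152276 - 2 \cdot 1 \frac{1}{248 + 1} = -152276 - 2 \cdot 1 \cdot \frac{1}{249} = -152276 - \frac{2}{249} = - \frac{37916726}{249}$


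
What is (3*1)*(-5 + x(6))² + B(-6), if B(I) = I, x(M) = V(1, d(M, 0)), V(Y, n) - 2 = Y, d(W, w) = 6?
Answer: 6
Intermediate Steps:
V(Y, n) = 2 + Y
x(M) = 3 (x(M) = 2 + 1 = 3)
(3*1)*(-5 + x(6))² + B(-6) = (3*1)*(-5 + 3)² - 6 = 3*(-2)² - 6 = 3*4 - 6 = 12 - 6 = 6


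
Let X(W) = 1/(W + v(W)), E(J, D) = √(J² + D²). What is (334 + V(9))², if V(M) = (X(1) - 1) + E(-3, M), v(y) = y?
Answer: 445249/4 + 2001*√10 ≈ 1.1764e+5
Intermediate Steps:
E(J, D) = √(D² + J²)
X(W) = 1/(2*W) (X(W) = 1/(W + W) = 1/(2*W))
V(M) = -½ + √(9 + M²) (V(M) = ((½)/1 - 1) + √(M² + (-3)²) = ((½)*1 - 1) + √(M² + 9) = (½ - 1) + √(9 + M²) = -½ + √(9 + M²))
(334 + V(9))² = (334 + (-½ + √(9 + 9²)))² = (334 + (-½ + √(9 + 81)))² = (334 + (-½ + √90))² = (334 + (-½ + 3*√10))² = (667/2 + 3*√10)²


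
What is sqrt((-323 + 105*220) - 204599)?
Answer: I*sqrt(181822) ≈ 426.41*I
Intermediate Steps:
sqrt((-323 + 105*220) - 204599) = sqrt((-323 + 23100) - 204599) = sqrt(22777 - 204599) = sqrt(-181822) = I*sqrt(181822)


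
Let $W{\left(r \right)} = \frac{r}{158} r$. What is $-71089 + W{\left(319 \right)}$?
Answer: $- \frac{11130301}{158} \approx -70445.0$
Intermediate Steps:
$W{\left(r \right)} = \frac{r^{2}}{158}$ ($W{\left(r \right)} = r \frac{1}{158} r = \frac{r}{158} r = \frac{r^{2}}{158}$)
$-71089 + W{\left(319 \right)} = -71089 + \frac{319^{2}}{158} = -71089 + \frac{1}{158} \cdot 101761 = -71089 + \frac{101761}{158} = - \frac{11130301}{158}$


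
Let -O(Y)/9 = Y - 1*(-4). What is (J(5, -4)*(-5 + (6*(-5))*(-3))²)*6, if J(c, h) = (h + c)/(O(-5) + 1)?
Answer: 4335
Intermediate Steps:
O(Y) = -36 - 9*Y (O(Y) = -9*(Y - 1*(-4)) = -9*(Y + 4) = -9*(4 + Y) = -36 - 9*Y)
J(c, h) = c/10 + h/10 (J(c, h) = (h + c)/((-36 - 9*(-5)) + 1) = (c + h)/((-36 + 45) + 1) = (c + h)/(9 + 1) = (c + h)/10 = (c + h)*(⅒) = c/10 + h/10)
(J(5, -4)*(-5 + (6*(-5))*(-3))²)*6 = (((⅒)*5 + (⅒)*(-4))*(-5 + (6*(-5))*(-3))²)*6 = ((½ - ⅖)*(-5 - 30*(-3))²)*6 = ((-5 + 90)²/10)*6 = ((⅒)*85²)*6 = ((⅒)*7225)*6 = (1445/2)*6 = 4335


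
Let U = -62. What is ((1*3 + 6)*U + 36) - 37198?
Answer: -37720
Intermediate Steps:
((1*3 + 6)*U + 36) - 37198 = ((1*3 + 6)*(-62) + 36) - 37198 = ((3 + 6)*(-62) + 36) - 37198 = (9*(-62) + 36) - 37198 = (-558 + 36) - 37198 = -522 - 37198 = -37720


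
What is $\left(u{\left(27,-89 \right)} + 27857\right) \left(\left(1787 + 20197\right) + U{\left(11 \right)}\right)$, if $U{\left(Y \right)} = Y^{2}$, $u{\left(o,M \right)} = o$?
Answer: $616375820$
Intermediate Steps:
$\left(u{\left(27,-89 \right)} + 27857\right) \left(\left(1787 + 20197\right) + U{\left(11 \right)}\right) = \left(27 + 27857\right) \left(\left(1787 + 20197\right) + 11^{2}\right) = 27884 \left(21984 + 121\right) = 27884 \cdot 22105 = 616375820$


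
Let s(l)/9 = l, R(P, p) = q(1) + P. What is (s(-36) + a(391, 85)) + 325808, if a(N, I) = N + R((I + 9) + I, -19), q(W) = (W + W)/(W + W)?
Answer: 326055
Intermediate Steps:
q(W) = 1 (q(W) = (2*W)/((2*W)) = (2*W)*(1/(2*W)) = 1)
R(P, p) = 1 + P
s(l) = 9*l
a(N, I) = 10 + N + 2*I (a(N, I) = N + (1 + ((I + 9) + I)) = N + (1 + ((9 + I) + I)) = N + (1 + (9 + 2*I)) = N + (10 + 2*I) = 10 + N + 2*I)
(s(-36) + a(391, 85)) + 325808 = (9*(-36) + (10 + 391 + 2*85)) + 325808 = (-324 + (10 + 391 + 170)) + 325808 = (-324 + 571) + 325808 = 247 + 325808 = 326055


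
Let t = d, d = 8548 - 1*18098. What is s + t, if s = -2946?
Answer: -12496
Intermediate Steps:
d = -9550 (d = 8548 - 18098 = -9550)
t = -9550
s + t = -2946 - 9550 = -12496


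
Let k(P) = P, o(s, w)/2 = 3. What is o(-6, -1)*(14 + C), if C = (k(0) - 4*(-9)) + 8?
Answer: 348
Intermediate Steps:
o(s, w) = 6 (o(s, w) = 2*3 = 6)
C = 44 (C = (0 - 4*(-9)) + 8 = (0 + 36) + 8 = 36 + 8 = 44)
o(-6, -1)*(14 + C) = 6*(14 + 44) = 6*58 = 348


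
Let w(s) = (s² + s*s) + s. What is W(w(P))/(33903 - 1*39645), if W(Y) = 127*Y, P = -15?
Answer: -635/66 ≈ -9.6212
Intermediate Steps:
w(s) = s + 2*s² (w(s) = (s² + s²) + s = 2*s² + s = s + 2*s²)
W(w(P))/(33903 - 1*39645) = (127*(-15*(1 + 2*(-15))))/(33903 - 1*39645) = (127*(-15*(1 - 30)))/(33903 - 39645) = (127*(-15*(-29)))/(-5742) = (127*435)*(-1/5742) = 55245*(-1/5742) = -635/66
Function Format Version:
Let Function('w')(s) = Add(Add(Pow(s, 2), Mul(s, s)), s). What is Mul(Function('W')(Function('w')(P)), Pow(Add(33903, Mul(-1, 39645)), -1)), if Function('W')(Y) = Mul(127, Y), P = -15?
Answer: Rational(-635, 66) ≈ -9.6212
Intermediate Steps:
Function('w')(s) = Add(s, Mul(2, Pow(s, 2))) (Function('w')(s) = Add(Add(Pow(s, 2), Pow(s, 2)), s) = Add(Mul(2, Pow(s, 2)), s) = Add(s, Mul(2, Pow(s, 2))))
Mul(Function('W')(Function('w')(P)), Pow(Add(33903, Mul(-1, 39645)), -1)) = Mul(Mul(127, Mul(-15, Add(1, Mul(2, -15)))), Pow(Add(33903, Mul(-1, 39645)), -1)) = Mul(Mul(127, Mul(-15, Add(1, -30))), Pow(Add(33903, -39645), -1)) = Mul(Mul(127, Mul(-15, -29)), Pow(-5742, -1)) = Mul(Mul(127, 435), Rational(-1, 5742)) = Mul(55245, Rational(-1, 5742)) = Rational(-635, 66)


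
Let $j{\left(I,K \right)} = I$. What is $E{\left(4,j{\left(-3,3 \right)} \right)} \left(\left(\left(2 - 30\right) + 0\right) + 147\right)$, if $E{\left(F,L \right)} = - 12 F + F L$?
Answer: $-7140$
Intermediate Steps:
$E{\left(4,j{\left(-3,3 \right)} \right)} \left(\left(\left(2 - 30\right) + 0\right) + 147\right) = 4 \left(-12 - 3\right) \left(\left(\left(2 - 30\right) + 0\right) + 147\right) = 4 \left(-15\right) \left(\left(-28 + 0\right) + 147\right) = - 60 \left(-28 + 147\right) = \left(-60\right) 119 = -7140$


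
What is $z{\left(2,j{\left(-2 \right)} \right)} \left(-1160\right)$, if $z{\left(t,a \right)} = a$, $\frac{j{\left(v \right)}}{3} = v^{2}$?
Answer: $-13920$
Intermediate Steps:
$j{\left(v \right)} = 3 v^{2}$
$z{\left(2,j{\left(-2 \right)} \right)} \left(-1160\right) = 3 \left(-2\right)^{2} \left(-1160\right) = 3 \cdot 4 \left(-1160\right) = 12 \left(-1160\right) = -13920$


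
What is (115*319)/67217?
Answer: 36685/67217 ≈ 0.54577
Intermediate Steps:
(115*319)/67217 = 36685*(1/67217) = 36685/67217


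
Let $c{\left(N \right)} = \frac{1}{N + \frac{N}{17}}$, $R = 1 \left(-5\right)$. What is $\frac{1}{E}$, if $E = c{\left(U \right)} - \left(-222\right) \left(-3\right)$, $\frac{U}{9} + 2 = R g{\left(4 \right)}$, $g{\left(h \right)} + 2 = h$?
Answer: $- \frac{1944}{1294721} \approx -0.0015015$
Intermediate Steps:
$R = -5$
$g{\left(h \right)} = -2 + h$
$U = -108$ ($U = -18 + 9 \left(- 5 \left(-2 + 4\right)\right) = -18 + 9 \left(\left(-5\right) 2\right) = -18 + 9 \left(-10\right) = -18 - 90 = -108$)
$c{\left(N \right)} = \frac{17}{18 N}$ ($c{\left(N \right)} = \frac{1}{N + N \frac{1}{17}} = \frac{1}{N + \frac{N}{17}} = \frac{1}{\frac{18}{17} N} = \frac{17}{18 N}$)
$E = - \frac{1294721}{1944}$ ($E = \frac{17}{18 \left(-108\right)} - \left(-222\right) \left(-3\right) = \frac{17}{18} \left(- \frac{1}{108}\right) - 666 = - \frac{17}{1944} - 666 = - \frac{1294721}{1944} \approx -666.01$)
$\frac{1}{E} = \frac{1}{- \frac{1294721}{1944}} = - \frac{1944}{1294721}$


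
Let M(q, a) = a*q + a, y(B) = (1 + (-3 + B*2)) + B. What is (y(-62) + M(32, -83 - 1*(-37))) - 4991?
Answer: -6697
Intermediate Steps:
y(B) = -2 + 3*B (y(B) = (1 + (-3 + 2*B)) + B = (-2 + 2*B) + B = -2 + 3*B)
M(q, a) = a + a*q
(y(-62) + M(32, -83 - 1*(-37))) - 4991 = ((-2 + 3*(-62)) + (-83 - 1*(-37))*(1 + 32)) - 4991 = ((-2 - 186) + (-83 + 37)*33) - 4991 = (-188 - 46*33) - 4991 = (-188 - 1518) - 4991 = -1706 - 4991 = -6697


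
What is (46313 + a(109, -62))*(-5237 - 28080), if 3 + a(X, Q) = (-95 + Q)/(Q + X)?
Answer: -72511551921/47 ≈ -1.5428e+9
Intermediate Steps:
a(X, Q) = -3 + (-95 + Q)/(Q + X)
(46313 + a(109, -62))*(-5237 - 28080) = (46313 + (-95 - 3*109 - 2*(-62))/(-62 + 109))*(-5237 - 28080) = (46313 + (-95 - 327 + 124)/47)*(-33317) = (46313 + (1/47)*(-298))*(-33317) = (46313 - 298/47)*(-33317) = (2176413/47)*(-33317) = -72511551921/47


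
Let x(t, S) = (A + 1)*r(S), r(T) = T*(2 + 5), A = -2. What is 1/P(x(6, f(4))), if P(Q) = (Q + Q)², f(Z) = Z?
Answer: 1/3136 ≈ 0.00031888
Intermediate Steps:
r(T) = 7*T (r(T) = T*7 = 7*T)
x(t, S) = -7*S (x(t, S) = (-2 + 1)*(7*S) = -7*S)
P(Q) = 4*Q² (P(Q) = (2*Q)² = 4*Q²)
1/P(x(6, f(4))) = 1/(4*(-7*4)²) = 1/(4*(-28)²) = 1/(4*784) = 1/3136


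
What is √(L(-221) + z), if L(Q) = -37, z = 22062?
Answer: 5*√881 ≈ 148.41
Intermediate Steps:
√(L(-221) + z) = √(-37 + 22062) = √22025 = 5*√881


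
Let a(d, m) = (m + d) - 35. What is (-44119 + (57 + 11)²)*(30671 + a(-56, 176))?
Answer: -1214708220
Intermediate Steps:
a(d, m) = -35 + d + m (a(d, m) = (d + m) - 35 = -35 + d + m)
(-44119 + (57 + 11)²)*(30671 + a(-56, 176)) = (-44119 + (57 + 11)²)*(30671 + (-35 - 56 + 176)) = (-44119 + 68²)*(30671 + 85) = (-44119 + 4624)*30756 = -39495*30756 = -1214708220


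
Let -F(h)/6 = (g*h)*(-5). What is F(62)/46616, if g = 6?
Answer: 1395/5827 ≈ 0.23940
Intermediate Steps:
F(h) = 180*h (F(h) = -6*6*h*(-5) = -(-180)*h = 180*h)
F(62)/46616 = (180*62)/46616 = 11160*(1/46616) = 1395/5827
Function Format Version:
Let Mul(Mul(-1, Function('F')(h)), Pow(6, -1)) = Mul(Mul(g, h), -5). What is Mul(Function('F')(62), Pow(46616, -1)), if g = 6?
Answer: Rational(1395, 5827) ≈ 0.23940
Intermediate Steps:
Function('F')(h) = Mul(180, h) (Function('F')(h) = Mul(-6, Mul(Mul(6, h), -5)) = Mul(-6, Mul(-30, h)) = Mul(180, h))
Mul(Function('F')(62), Pow(46616, -1)) = Mul(Mul(180, 62), Pow(46616, -1)) = Mul(11160, Rational(1, 46616)) = Rational(1395, 5827)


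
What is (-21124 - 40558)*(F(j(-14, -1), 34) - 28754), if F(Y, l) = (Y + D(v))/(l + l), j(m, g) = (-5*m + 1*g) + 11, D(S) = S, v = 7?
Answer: 60299860585/34 ≈ 1.7735e+9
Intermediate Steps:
j(m, g) = 11 + g - 5*m (j(m, g) = (-5*m + g) + 11 = (g - 5*m) + 11 = 11 + g - 5*m)
F(Y, l) = (7 + Y)/(2*l) (F(Y, l) = (Y + 7)/(l + l) = (7 + Y)/((2*l)) = (7 + Y)*(1/(2*l)) = (7 + Y)/(2*l))
(-21124 - 40558)*(F(j(-14, -1), 34) - 28754) = (-21124 - 40558)*((1/2)*(7 + (11 - 1 - 5*(-14)))/34 - 28754) = -61682*((1/2)*(1/34)*(7 + (11 - 1 + 70)) - 28754) = -61682*((1/2)*(1/34)*(7 + 80) - 28754) = -61682*((1/2)*(1/34)*87 - 28754) = -61682*(87/68 - 28754) = -61682*(-1955185/68) = 60299860585/34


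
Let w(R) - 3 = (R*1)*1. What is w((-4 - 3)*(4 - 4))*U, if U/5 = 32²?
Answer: 15360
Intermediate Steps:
w(R) = 3 + R (w(R) = 3 + (R*1)*1 = 3 + R*1 = 3 + R)
U = 5120 (U = 5*32² = 5*1024 = 5120)
w((-4 - 3)*(4 - 4))*U = (3 + (-4 - 3)*(4 - 4))*5120 = (3 - 7*0)*5120 = (3 + 0)*5120 = 3*5120 = 15360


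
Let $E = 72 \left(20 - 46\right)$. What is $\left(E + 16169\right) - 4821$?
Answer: $9476$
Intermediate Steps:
$E = -1872$ ($E = 72 \left(-26\right) = -1872$)
$\left(E + 16169\right) - 4821 = \left(-1872 + 16169\right) - 4821 = 14297 - 4821 = 9476$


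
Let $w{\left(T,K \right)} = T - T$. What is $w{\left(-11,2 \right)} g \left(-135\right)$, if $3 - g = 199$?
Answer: $0$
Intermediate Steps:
$w{\left(T,K \right)} = 0$
$g = -196$ ($g = 3 - 199 = -196$)
$w{\left(-11,2 \right)} g \left(-135\right) = 0 \left(-196\right) \left(-135\right) = 0 \left(-135\right) = 0$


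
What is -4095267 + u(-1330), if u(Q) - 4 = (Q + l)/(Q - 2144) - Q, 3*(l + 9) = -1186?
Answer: -42666964523/10422 ≈ -4.0939e+6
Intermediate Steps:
l = -1213/3 (l = -9 + (1/3)*(-1186) = -9 - 1186/3 = -1213/3 ≈ -404.33)
u(Q) = 4 - Q + (-1213/3 + Q)/(-2144 + Q) (u(Q) = 4 + ((Q - 1213/3)/(Q - 2144) - Q) = 4 + ((-1213/3 + Q)/(-2144 + Q) - Q) = 4 + (-Q + (-1213/3 + Q)/(-2144 + Q)) = 4 - Q + (-1213/3 + Q)/(-2144 + Q))
-4095267 + u(-1330) = -4095267 + (-26941/3 - 1*(-1330)**2 + 2149*(-1330))/(-2144 - 1330) = -4095267 + (-26941/3 - 1*1768900 - 2858170)/(-3474) = -4095267 - (-26941/3 - 1768900 - 2858170)/3474 = -4095267 - 1/3474*(-13908151/3) = -4095267 + 13908151/10422 = -42666964523/10422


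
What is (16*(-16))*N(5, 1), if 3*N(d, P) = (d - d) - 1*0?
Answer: 0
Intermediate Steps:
N(d, P) = 0 (N(d, P) = ((d - d) - 1*0)/3 = (0 + 0)/3 = (⅓)*0 = 0)
(16*(-16))*N(5, 1) = (16*(-16))*0 = -256*0 = 0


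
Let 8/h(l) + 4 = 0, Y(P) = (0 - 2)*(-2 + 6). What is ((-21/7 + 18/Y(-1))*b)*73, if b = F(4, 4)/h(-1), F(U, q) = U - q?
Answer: 0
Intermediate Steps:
Y(P) = -8 (Y(P) = -2*4 = -8)
h(l) = -2 (h(l) = 8/(-4 + 0) = 8/(-4) = 8*(-1/4) = -2)
b = 0 (b = (4 - 1*4)/(-2) = (4 - 4)*(-1/2) = 0*(-1/2) = 0)
((-21/7 + 18/Y(-1))*b)*73 = ((-21/7 + 18/(-8))*0)*73 = ((-21*1/7 + 18*(-1/8))*0)*73 = ((-3 - 9/4)*0)*73 = -21/4*0*73 = 0*73 = 0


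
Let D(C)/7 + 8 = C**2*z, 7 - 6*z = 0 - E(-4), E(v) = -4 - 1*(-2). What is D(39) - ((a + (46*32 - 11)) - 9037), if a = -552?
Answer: 33889/2 ≈ 16945.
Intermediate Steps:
E(v) = -2 (E(v) = -4 + 2 = -2)
z = 5/6 (z = 7/6 - (0 - 1*(-2))/6 = 7/6 - (0 + 2)/6 = 7/6 - 1/6*2 = 7/6 - 1/3 = 5/6 ≈ 0.83333)
D(C) = -56 + 35*C**2/6 (D(C) = -56 + 7*(C**2*(5/6)) = -56 + 7*(5*C**2/6) = -56 + 35*C**2/6)
D(39) - ((a + (46*32 - 11)) - 9037) = (-56 + (35/6)*39**2) - ((-552 + (46*32 - 11)) - 9037) = (-56 + (35/6)*1521) - ((-552 + (1472 - 11)) - 9037) = (-56 + 17745/2) - ((-552 + 1461) - 9037) = 17633/2 - (909 - 9037) = 17633/2 - 1*(-8128) = 17633/2 + 8128 = 33889/2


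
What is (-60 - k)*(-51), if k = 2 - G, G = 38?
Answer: 1224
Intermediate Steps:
k = -36 (k = 2 - 1*38 = 2 - 38 = -36)
(-60 - k)*(-51) = (-60 - 1*(-36))*(-51) = (-60 + 36)*(-51) = -24*(-51) = 1224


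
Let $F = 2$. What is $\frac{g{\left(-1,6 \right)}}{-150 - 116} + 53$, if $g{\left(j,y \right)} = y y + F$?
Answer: $\frac{370}{7} \approx 52.857$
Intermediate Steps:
$g{\left(j,y \right)} = 2 + y^{2}$ ($g{\left(j,y \right)} = y y + 2 = y^{2} + 2 = 2 + y^{2}$)
$\frac{g{\left(-1,6 \right)}}{-150 - 116} + 53 = \frac{2 + 6^{2}}{-150 - 116} + 53 = \frac{2 + 36}{-266} + 53 = \left(- \frac{1}{266}\right) 38 + 53 = - \frac{1}{7} + 53 = \frac{370}{7}$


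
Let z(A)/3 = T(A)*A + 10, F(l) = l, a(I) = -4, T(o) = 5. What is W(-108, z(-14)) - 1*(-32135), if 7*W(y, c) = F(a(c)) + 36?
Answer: 224977/7 ≈ 32140.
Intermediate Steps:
z(A) = 30 + 15*A (z(A) = 3*(5*A + 10) = 3*(10 + 5*A) = 30 + 15*A)
W(y, c) = 32/7 (W(y, c) = (-4 + 36)/7 = (1/7)*32 = 32/7)
W(-108, z(-14)) - 1*(-32135) = 32/7 - 1*(-32135) = 32/7 + 32135 = 224977/7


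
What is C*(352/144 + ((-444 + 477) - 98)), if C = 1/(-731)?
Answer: 563/6579 ≈ 0.085575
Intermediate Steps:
C = -1/731 ≈ -0.0013680
C*(352/144 + ((-444 + 477) - 98)) = -(352/144 + ((-444 + 477) - 98))/731 = -(352*(1/144) + (33 - 98))/731 = -(22/9 - 65)/731 = -1/731*(-563/9) = 563/6579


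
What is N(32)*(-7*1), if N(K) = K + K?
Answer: -448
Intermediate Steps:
N(K) = 2*K
N(32)*(-7*1) = (2*32)*(-7*1) = 64*(-7) = -448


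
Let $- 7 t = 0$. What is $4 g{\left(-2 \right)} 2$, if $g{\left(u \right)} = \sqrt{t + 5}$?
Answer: $8 \sqrt{5} \approx 17.889$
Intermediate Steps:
$t = 0$ ($t = \left(- \frac{1}{7}\right) 0 = 0$)
$g{\left(u \right)} = \sqrt{5}$ ($g{\left(u \right)} = \sqrt{0 + 5} = \sqrt{5}$)
$4 g{\left(-2 \right)} 2 = 4 \sqrt{5} \cdot 2 = 8 \sqrt{5}$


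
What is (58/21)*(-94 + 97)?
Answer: 58/7 ≈ 8.2857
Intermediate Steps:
(58/21)*(-94 + 97) = (58*(1/21))*3 = (58/21)*3 = 58/7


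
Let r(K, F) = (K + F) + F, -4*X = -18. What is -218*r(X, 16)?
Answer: -7957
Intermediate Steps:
X = 9/2 (X = -¼*(-18) = 9/2 ≈ 4.5000)
r(K, F) = K + 2*F (r(K, F) = (F + K) + F = K + 2*F)
-218*r(X, 16) = -218*(9/2 + 2*16) = -218*(9/2 + 32) = -218*73/2 = -7957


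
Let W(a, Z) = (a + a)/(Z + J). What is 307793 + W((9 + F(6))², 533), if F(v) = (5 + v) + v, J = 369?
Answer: 138815319/451 ≈ 3.0779e+5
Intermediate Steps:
F(v) = 5 + 2*v
W(a, Z) = 2*a/(369 + Z) (W(a, Z) = (a + a)/(Z + 369) = (2*a)/(369 + Z) = 2*a/(369 + Z))
307793 + W((9 + F(6))², 533) = 307793 + 2*(9 + (5 + 2*6))²/(369 + 533) = 307793 + 2*(9 + (5 + 12))²/902 = 307793 + 2*(9 + 17)²*(1/902) = 307793 + 2*26²*(1/902) = 307793 + 2*676*(1/902) = 307793 + 676/451 = 138815319/451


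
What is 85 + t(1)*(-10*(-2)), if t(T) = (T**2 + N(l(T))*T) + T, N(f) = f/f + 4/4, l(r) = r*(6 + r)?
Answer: 165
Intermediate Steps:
N(f) = 2 (N(f) = 1 + 4*(1/4) = 1 + 1 = 2)
t(T) = T**2 + 3*T (t(T) = (T**2 + 2*T) + T = T**2 + 3*T)
85 + t(1)*(-10*(-2)) = 85 + (1*(3 + 1))*(-10*(-2)) = 85 + (1*4)*20 = 85 + 4*20 = 85 + 80 = 165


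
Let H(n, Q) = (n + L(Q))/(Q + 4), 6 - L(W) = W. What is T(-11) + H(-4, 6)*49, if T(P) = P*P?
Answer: 507/5 ≈ 101.40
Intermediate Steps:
T(P) = P²
L(W) = 6 - W
H(n, Q) = (6 + n - Q)/(4 + Q) (H(n, Q) = (n + (6 - Q))/(Q + 4) = (6 + n - Q)/(4 + Q))
T(-11) + H(-4, 6)*49 = (-11)² + ((6 - 4 - 1*6)/(4 + 6))*49 = 121 + ((6 - 4 - 6)/10)*49 = 121 + ((⅒)*(-4))*49 = 121 - ⅖*49 = 121 - 98/5 = 507/5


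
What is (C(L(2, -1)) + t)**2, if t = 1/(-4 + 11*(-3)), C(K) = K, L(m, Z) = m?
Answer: 5329/1369 ≈ 3.8926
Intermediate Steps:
t = -1/37 (t = 1/(-4 - 33) = 1/(-37) = -1/37 ≈ -0.027027)
(C(L(2, -1)) + t)**2 = (2 - 1/37)**2 = (73/37)**2 = 5329/1369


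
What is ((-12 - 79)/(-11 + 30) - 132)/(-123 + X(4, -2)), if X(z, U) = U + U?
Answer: 2599/2413 ≈ 1.0771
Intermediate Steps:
X(z, U) = 2*U
((-12 - 79)/(-11 + 30) - 132)/(-123 + X(4, -2)) = ((-12 - 79)/(-11 + 30) - 132)/(-123 + 2*(-2)) = (-91/19 - 132)/(-123 - 4) = (-91*1/19 - 132)/(-127) = -(-91/19 - 132)/127 = -1/127*(-2599/19) = 2599/2413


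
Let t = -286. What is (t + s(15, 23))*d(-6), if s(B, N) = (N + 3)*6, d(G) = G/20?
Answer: 39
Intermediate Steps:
d(G) = G/20 (d(G) = G*(1/20) = G/20)
s(B, N) = 18 + 6*N (s(B, N) = (3 + N)*6 = 18 + 6*N)
(t + s(15, 23))*d(-6) = (-286 + (18 + 6*23))*((1/20)*(-6)) = (-286 + (18 + 138))*(-3/10) = (-286 + 156)*(-3/10) = -130*(-3/10) = 39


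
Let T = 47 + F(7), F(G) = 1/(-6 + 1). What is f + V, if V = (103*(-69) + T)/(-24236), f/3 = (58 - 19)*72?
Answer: 1020855621/121180 ≈ 8424.3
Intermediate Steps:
F(G) = -1/5 (F(G) = 1/(-5) = -1/5)
T = 234/5 (T = 47 - 1/5 = 234/5 ≈ 46.800)
f = 8424 (f = 3*((58 - 19)*72) = 3*(39*72) = 3*2808 = 8424)
V = 35301/121180 (V = (103*(-69) + 234/5)/(-24236) = (-7107 + 234/5)*(-1/24236) = -35301/5*(-1/24236) = 35301/121180 ≈ 0.29131)
f + V = 8424 + 35301/121180 = 1020855621/121180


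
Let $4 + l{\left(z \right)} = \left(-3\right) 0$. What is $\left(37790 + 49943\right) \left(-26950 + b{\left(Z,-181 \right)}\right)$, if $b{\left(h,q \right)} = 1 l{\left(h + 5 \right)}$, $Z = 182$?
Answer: $-2364755282$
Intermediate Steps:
$l{\left(z \right)} = -4$ ($l{\left(z \right)} = -4 - 0 = -4 + 0 = -4$)
$b{\left(h,q \right)} = -4$ ($b{\left(h,q \right)} = 1 \left(-4\right) = -4$)
$\left(37790 + 49943\right) \left(-26950 + b{\left(Z,-181 \right)}\right) = \left(37790 + 49943\right) \left(-26950 - 4\right) = 87733 \left(-26954\right) = -2364755282$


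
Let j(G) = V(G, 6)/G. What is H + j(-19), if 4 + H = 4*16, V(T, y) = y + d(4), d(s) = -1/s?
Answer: 4537/76 ≈ 59.697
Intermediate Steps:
V(T, y) = -1/4 + y (V(T, y) = y - 1/4 = -1/4 + y)
H = 60 (H = -4 + 4*16 = -4 + 64 = 60)
j(G) = 23/(4*G) (j(G) = (-1/4 + 6)/G = 23/(4*G))
H + j(-19) = 60 + (23/4)/(-19) = 60 + (23/4)*(-1/19) = 60 - 23/76 = 4537/76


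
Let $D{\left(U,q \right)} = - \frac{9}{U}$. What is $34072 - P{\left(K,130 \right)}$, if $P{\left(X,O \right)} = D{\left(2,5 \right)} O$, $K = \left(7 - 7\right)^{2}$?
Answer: $34657$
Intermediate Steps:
$K = 0$ ($K = 0^{2} = 0$)
$P{\left(X,O \right)} = - \frac{9 O}{2}$ ($P{\left(X,O \right)} = - \frac{9}{2} O = \left(-9\right) \frac{1}{2} O = - \frac{9 O}{2}$)
$34072 - P{\left(K,130 \right)} = 34072 - \left(- \frac{9}{2}\right) 130 = 34072 - -585 = 34072 + 585 = 34657$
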